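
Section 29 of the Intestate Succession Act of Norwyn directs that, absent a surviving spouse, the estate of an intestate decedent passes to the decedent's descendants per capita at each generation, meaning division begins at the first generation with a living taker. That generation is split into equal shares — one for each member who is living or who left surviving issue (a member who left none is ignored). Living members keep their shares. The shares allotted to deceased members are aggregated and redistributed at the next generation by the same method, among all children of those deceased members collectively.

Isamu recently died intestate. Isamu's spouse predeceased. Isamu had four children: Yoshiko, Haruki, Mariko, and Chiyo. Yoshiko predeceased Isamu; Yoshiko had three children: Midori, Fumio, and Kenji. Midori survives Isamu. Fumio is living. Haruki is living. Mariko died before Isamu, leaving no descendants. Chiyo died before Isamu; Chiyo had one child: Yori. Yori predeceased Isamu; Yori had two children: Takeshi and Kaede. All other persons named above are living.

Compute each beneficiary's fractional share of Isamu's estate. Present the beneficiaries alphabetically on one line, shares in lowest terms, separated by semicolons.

Fumio 1/6; Haruki 1/3; Kaede 1/12; Kenji 1/6; Midori 1/6; Takeshi 1/12

There is no surviving spouse, so the entire estate passes to Isamu's descendants per capita at each generation.
At generation 1 (Yoshiko, Haruki, Chiyo) there are 3 shares of (1)/3 = 1/3 each.
Living: Haruki — each takes 1/3.
Deceased: Yoshiko and Chiyo. Their combined 2/3 is pooled and carried to generation 2.
At generation 2 (Midori, Fumio, Kenji, Yori) there are 4 shares of (2/3)/4 = 1/6 each.
Living: Midori, Fumio, and Kenji — each takes 1/6.
Deceased: Yori. That 1/6 share is carried to generation 3.
At generation 3 (Takeshi, Kaede) there are 2 shares of (1/6)/2 = 1/12 each.
Living: Takeshi and Kaede — each takes 1/12.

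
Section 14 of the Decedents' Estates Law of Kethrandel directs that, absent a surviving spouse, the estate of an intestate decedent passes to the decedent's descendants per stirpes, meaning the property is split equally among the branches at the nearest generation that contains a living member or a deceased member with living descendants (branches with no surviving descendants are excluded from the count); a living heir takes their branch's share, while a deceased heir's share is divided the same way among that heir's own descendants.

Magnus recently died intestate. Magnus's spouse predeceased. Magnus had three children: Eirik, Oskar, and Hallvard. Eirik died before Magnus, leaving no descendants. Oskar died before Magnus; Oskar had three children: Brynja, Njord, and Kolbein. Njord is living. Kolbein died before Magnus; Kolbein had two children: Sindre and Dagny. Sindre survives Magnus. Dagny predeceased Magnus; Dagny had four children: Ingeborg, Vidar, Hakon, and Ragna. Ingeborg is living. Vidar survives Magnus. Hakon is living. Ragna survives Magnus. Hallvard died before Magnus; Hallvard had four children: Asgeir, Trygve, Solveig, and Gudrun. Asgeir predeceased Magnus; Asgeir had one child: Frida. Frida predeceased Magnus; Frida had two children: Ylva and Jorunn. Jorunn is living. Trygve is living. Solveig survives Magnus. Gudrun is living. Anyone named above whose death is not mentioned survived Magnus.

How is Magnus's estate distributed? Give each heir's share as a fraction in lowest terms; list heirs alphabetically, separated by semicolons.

Brynja 1/6; Gudrun 1/8; Hakon 1/48; Ingeborg 1/48; Jorunn 1/16; Njord 1/6; Ragna 1/48; Sindre 1/12; Solveig 1/8; Trygve 1/8; Vidar 1/48; Ylva 1/16

There is no surviving spouse, so the entire estate passes to Magnus's descendants per stirpes.
Eirik left no surviving issue, so that branch lapses and is disregarded.
The estate is divided into 2 equal shares of 1/2 among Oskar, Hallvard.
Oskar predeceased; the 1/2 allotted to Oskar's branch passes to Oskar's issue by representation.
The 1/2 is divided into 3 equal shares of 1/6 among Brynja, Njord, Kolbein.
Brynja is living and takes 1/6.
Njord is living and takes 1/6.
Kolbein predeceased; the 1/6 allotted to Kolbein's branch passes to Kolbein's issue by representation.
The 1/6 is divided into 2 equal shares of 1/12 among Sindre, Dagny.
Sindre is living and takes 1/12.
Dagny predeceased; the 1/12 allotted to Dagny's branch passes to Dagny's issue by representation.
The 1/12 is divided into 4 equal shares of 1/48 among Ingeborg, Vidar, Hakon, Ragna.
Ingeborg is living and takes 1/48.
Vidar is living and takes 1/48.
Hakon is living and takes 1/48.
Ragna is living and takes 1/48.
Hallvard predeceased; the 1/2 allotted to Hallvard's branch passes to Hallvard's issue by representation.
The 1/2 is divided into 4 equal shares of 1/8 among Asgeir, Trygve, Solveig, Gudrun.
Asgeir predeceased; the 1/8 allotted to Asgeir's branch passes to Asgeir's issue by representation.
Frida's line is the sole branch at this level, so the full 1/8 passes to Frida's issue by representation.
The 1/8 is divided into 2 equal shares of 1/16 among Ylva, Jorunn.
Ylva is living and takes 1/16.
Jorunn is living and takes 1/16.
Trygve is living and takes 1/8.
Solveig is living and takes 1/8.
Gudrun is living and takes 1/8.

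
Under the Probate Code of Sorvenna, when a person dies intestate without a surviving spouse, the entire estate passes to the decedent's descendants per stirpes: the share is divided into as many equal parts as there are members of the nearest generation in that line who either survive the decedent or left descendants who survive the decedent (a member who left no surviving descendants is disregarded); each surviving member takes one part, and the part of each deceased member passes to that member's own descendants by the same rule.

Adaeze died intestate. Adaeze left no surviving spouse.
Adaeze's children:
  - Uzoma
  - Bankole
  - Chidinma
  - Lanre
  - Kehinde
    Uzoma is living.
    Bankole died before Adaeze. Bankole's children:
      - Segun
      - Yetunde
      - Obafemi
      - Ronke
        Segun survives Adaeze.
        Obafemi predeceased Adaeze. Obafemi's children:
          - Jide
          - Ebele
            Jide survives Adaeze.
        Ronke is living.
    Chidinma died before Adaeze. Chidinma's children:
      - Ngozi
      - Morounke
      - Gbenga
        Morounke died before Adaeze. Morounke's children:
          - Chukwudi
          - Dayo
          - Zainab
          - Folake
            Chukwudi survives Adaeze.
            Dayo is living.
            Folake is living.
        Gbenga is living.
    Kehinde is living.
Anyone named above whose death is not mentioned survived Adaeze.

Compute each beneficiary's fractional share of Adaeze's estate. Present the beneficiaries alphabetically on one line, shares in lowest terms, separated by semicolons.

There is no surviving spouse, so the entire estate passes to Adaeze's descendants per stirpes.
The estate is divided into 5 equal shares of 1/5 among Uzoma, Bankole, Chidinma, Lanre, Kehinde.
Uzoma is living and takes 1/5.
Bankole predeceased; the 1/5 allotted to Bankole's branch passes to Bankole's issue by representation.
The 1/5 is divided into 4 equal shares of 1/20 among Segun, Yetunde, Obafemi, Ronke.
Segun is living and takes 1/20.
Yetunde is living and takes 1/20.
Obafemi predeceased; the 1/20 allotted to Obafemi's branch passes to Obafemi's issue by representation.
The 1/20 is divided into 2 equal shares of 1/40 among Jide, Ebele.
Jide is living and takes 1/40.
Ebele is living and takes 1/40.
Ronke is living and takes 1/20.
Chidinma predeceased; the 1/5 allotted to Chidinma's branch passes to Chidinma's issue by representation.
The 1/5 is divided into 3 equal shares of 1/15 among Ngozi, Morounke, Gbenga.
Ngozi is living and takes 1/15.
Morounke predeceased; the 1/15 allotted to Morounke's branch passes to Morounke's issue by representation.
The 1/15 is divided into 4 equal shares of 1/60 among Chukwudi, Dayo, Zainab, Folake.
Chukwudi is living and takes 1/60.
Dayo is living and takes 1/60.
Zainab is living and takes 1/60.
Folake is living and takes 1/60.
Gbenga is living and takes 1/15.
Lanre is living and takes 1/5.
Kehinde is living and takes 1/5.

Chukwudi 1/60; Dayo 1/60; Ebele 1/40; Folake 1/60; Gbenga 1/15; Jide 1/40; Kehinde 1/5; Lanre 1/5; Ngozi 1/15; Ronke 1/20; Segun 1/20; Uzoma 1/5; Yetunde 1/20; Zainab 1/60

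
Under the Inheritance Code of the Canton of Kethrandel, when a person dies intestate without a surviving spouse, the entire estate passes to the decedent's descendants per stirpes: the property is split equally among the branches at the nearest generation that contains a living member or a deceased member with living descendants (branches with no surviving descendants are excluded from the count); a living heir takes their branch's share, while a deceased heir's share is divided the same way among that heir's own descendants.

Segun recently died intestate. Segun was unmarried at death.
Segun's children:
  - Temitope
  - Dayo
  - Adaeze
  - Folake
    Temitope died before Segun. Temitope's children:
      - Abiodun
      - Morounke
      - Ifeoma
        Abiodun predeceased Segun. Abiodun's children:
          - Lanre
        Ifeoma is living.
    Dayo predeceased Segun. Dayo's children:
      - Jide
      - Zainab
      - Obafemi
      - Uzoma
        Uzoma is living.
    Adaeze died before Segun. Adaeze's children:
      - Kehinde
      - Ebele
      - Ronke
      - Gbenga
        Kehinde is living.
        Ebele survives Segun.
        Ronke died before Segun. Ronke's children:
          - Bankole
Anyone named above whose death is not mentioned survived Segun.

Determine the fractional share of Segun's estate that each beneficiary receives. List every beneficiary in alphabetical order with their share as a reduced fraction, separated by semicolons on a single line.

Bankole 1/16; Ebele 1/16; Folake 1/4; Gbenga 1/16; Ifeoma 1/12; Jide 1/16; Kehinde 1/16; Lanre 1/12; Morounke 1/12; Obafemi 1/16; Uzoma 1/16; Zainab 1/16

There is no surviving spouse, so the entire estate passes to Segun's descendants per stirpes.
The estate is divided into 4 equal shares of 1/4 among Temitope, Dayo, Adaeze, Folake.
Temitope predeceased; the 1/4 allotted to Temitope's branch passes to Temitope's issue by representation.
The 1/4 is divided into 3 equal shares of 1/12 among Abiodun, Morounke, Ifeoma.
Abiodun predeceased; the 1/12 allotted to Abiodun's branch passes to Abiodun's issue by representation.
Lanre is the sole taker at this level and receives the full 1/12.
Morounke is living and takes 1/12.
Ifeoma is living and takes 1/12.
Dayo predeceased; the 1/4 allotted to Dayo's branch passes to Dayo's issue by representation.
The 1/4 is divided into 4 equal shares of 1/16 among Jide, Zainab, Obafemi, Uzoma.
Jide is living and takes 1/16.
Zainab is living and takes 1/16.
Obafemi is living and takes 1/16.
Uzoma is living and takes 1/16.
Adaeze predeceased; the 1/4 allotted to Adaeze's branch passes to Adaeze's issue by representation.
The 1/4 is divided into 4 equal shares of 1/16 among Kehinde, Ebele, Ronke, Gbenga.
Kehinde is living and takes 1/16.
Ebele is living and takes 1/16.
Ronke predeceased; the 1/16 allotted to Ronke's branch passes to Ronke's issue by representation.
Bankole is the sole taker at this level and receives the full 1/16.
Gbenga is living and takes 1/16.
Folake is living and takes 1/4.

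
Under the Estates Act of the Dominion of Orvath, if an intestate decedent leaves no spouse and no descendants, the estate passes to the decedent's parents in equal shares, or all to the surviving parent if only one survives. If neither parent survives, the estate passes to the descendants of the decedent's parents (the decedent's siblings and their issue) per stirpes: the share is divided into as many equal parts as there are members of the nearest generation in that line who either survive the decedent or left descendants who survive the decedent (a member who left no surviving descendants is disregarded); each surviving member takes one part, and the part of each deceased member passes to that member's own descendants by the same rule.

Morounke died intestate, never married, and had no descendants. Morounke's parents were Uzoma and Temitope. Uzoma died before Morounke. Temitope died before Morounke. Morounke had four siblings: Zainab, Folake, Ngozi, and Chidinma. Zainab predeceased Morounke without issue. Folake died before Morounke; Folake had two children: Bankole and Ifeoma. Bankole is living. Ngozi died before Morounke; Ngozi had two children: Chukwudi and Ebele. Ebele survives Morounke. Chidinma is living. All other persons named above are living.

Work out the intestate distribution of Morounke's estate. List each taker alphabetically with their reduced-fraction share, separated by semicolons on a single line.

Neither parent survives and there are no descendants, so the estate passes to Morounke's siblings and their issue per stirpes.
Zainab left no surviving issue, so that branch lapses and is disregarded.
The estate is divided into 3 equal shares of 1/3 among Folake, Ngozi, Chidinma.
Folake predeceased; the 1/3 allotted to Folake's branch passes to Folake's issue by representation.
The 1/3 is divided into 2 equal shares of 1/6 among Bankole, Ifeoma.
Bankole is living and takes 1/6.
Ifeoma is living and takes 1/6.
Ngozi predeceased; the 1/3 allotted to Ngozi's branch passes to Ngozi's issue by representation.
The 1/3 is divided into 2 equal shares of 1/6 among Chukwudi, Ebele.
Chukwudi is living and takes 1/6.
Ebele is living and takes 1/6.
Chidinma is living and takes 1/3.

Bankole 1/6; Chidinma 1/3; Chukwudi 1/6; Ebele 1/6; Ifeoma 1/6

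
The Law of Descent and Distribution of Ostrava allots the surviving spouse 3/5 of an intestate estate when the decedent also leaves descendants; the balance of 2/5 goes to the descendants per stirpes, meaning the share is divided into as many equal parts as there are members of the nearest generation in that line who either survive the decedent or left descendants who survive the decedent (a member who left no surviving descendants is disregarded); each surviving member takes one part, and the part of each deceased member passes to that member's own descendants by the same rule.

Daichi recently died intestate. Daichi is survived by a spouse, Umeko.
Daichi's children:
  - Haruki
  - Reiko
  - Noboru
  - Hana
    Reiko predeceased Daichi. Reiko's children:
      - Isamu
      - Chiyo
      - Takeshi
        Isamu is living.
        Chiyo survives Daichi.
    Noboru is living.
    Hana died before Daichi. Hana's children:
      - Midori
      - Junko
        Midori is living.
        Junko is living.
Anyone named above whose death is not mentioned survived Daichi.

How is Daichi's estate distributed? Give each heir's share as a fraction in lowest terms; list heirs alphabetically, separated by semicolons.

Chiyo 1/30; Haruki 1/10; Isamu 1/30; Junko 1/20; Midori 1/20; Noboru 1/10; Takeshi 1/30; Umeko 3/5

Umeko, as surviving spouse, takes 3/5.
The remaining 2/5 passes to Daichi's descendants per stirpes.
The 2/5 is divided into 4 equal shares of 1/10 among Haruki, Reiko, Noboru, Hana.
Haruki is living and takes 1/10.
Reiko predeceased; the 1/10 allotted to Reiko's branch passes to Reiko's issue by representation.
The 1/10 is divided into 3 equal shares of 1/30 among Isamu, Chiyo, Takeshi.
Isamu is living and takes 1/30.
Chiyo is living and takes 1/30.
Takeshi is living and takes 1/30.
Noboru is living and takes 1/10.
Hana predeceased; the 1/10 allotted to Hana's branch passes to Hana's issue by representation.
The 1/10 is divided into 2 equal shares of 1/20 among Midori, Junko.
Midori is living and takes 1/20.
Junko is living and takes 1/20.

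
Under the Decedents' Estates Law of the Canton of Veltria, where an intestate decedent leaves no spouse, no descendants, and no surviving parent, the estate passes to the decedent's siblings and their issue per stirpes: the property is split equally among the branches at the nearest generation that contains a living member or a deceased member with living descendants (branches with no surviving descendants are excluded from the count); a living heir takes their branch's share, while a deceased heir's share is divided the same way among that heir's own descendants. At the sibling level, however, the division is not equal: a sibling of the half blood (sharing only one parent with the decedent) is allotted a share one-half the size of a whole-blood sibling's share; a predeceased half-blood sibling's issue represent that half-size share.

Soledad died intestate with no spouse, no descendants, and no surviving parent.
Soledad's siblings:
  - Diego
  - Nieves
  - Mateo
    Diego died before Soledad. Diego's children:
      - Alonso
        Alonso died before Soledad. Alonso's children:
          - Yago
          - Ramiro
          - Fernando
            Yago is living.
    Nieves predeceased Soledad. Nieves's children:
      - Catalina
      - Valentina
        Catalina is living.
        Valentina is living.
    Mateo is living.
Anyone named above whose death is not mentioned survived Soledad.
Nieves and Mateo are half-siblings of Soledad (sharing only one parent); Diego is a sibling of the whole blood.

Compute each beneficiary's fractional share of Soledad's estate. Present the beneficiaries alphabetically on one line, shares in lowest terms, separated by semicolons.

Catalina 1/8; Fernando 1/6; Mateo 1/4; Ramiro 1/6; Valentina 1/8; Yago 1/6

No spouse, descendants, or parent survives, so the estate passes to Soledad's siblings per stirpes.
Half-blood siblings count for one-half the weight of whole-blood siblings at the initial division.
Dividing 1 in proportion to weights (total weight 2): Diego (weight 1) → 1/2; Nieves (weight 1/2) → 1/4; Mateo (weight 1/2) → 1/4.
Diego predeceased; the 1/2 allotted to Diego's branch passes to Diego's issue by representation.
Alonso's line is the sole branch at this level, so the full 1/2 passes to Alonso's issue by representation.
The 1/2 is divided into 3 equal shares of 1/6 among Yago, Ramiro, Fernando.
Yago is living and takes 1/6.
Ramiro is living and takes 1/6.
Fernando is living and takes 1/6.
Nieves predeceased; the 1/4 allotted to Nieves's branch passes to Nieves's issue by representation.
The 1/4 is divided into 2 equal shares of 1/8 among Catalina, Valentina.
Catalina is living and takes 1/8.
Valentina is living and takes 1/8.
Mateo is living and takes 1/4.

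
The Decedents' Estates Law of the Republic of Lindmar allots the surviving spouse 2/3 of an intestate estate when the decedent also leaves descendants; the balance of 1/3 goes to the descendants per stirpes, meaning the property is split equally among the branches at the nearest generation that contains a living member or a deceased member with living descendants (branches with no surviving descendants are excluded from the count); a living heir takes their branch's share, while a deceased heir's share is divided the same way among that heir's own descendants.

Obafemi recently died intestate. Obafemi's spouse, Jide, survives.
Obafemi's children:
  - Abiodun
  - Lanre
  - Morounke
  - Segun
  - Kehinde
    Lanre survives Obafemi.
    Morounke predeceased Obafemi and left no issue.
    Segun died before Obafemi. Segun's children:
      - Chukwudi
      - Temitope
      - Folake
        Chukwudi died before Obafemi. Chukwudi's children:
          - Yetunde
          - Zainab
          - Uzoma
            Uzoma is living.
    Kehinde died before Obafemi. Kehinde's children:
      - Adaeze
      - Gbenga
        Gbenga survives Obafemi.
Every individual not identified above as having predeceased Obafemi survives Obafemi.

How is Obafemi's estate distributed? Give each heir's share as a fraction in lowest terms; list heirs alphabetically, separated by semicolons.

Abiodun 1/12; Adaeze 1/24; Folake 1/36; Gbenga 1/24; Jide 2/3; Lanre 1/12; Temitope 1/36; Uzoma 1/108; Yetunde 1/108; Zainab 1/108

Jide, as surviving spouse, takes 2/3.
The remaining 1/3 passes to Obafemi's descendants per stirpes.
Morounke left no surviving issue, so that branch lapses and is disregarded.
The 1/3 is divided into 4 equal shares of 1/12 among Abiodun, Lanre, Segun, Kehinde.
Abiodun is living and takes 1/12.
Lanre is living and takes 1/12.
Segun predeceased; the 1/12 allotted to Segun's branch passes to Segun's issue by representation.
The 1/12 is divided into 3 equal shares of 1/36 among Chukwudi, Temitope, Folake.
Chukwudi predeceased; the 1/36 allotted to Chukwudi's branch passes to Chukwudi's issue by representation.
The 1/36 is divided into 3 equal shares of 1/108 among Yetunde, Zainab, Uzoma.
Yetunde is living and takes 1/108.
Zainab is living and takes 1/108.
Uzoma is living and takes 1/108.
Temitope is living and takes 1/36.
Folake is living and takes 1/36.
Kehinde predeceased; the 1/12 allotted to Kehinde's branch passes to Kehinde's issue by representation.
The 1/12 is divided into 2 equal shares of 1/24 among Adaeze, Gbenga.
Adaeze is living and takes 1/24.
Gbenga is living and takes 1/24.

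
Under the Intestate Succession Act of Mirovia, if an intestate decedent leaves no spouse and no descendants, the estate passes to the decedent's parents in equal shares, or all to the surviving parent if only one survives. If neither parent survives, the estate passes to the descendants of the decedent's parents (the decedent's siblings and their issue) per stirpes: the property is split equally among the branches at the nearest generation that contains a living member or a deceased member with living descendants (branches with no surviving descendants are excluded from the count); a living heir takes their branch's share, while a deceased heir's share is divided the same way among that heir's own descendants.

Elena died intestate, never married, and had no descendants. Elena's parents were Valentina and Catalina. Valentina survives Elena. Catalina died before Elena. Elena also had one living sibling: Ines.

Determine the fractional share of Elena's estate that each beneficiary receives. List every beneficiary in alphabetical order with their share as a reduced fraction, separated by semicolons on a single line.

Only one parent, Valentina, survives, so Valentina takes the entire estate. The siblings take nothing because a surviving parent has priority.

Valentina 1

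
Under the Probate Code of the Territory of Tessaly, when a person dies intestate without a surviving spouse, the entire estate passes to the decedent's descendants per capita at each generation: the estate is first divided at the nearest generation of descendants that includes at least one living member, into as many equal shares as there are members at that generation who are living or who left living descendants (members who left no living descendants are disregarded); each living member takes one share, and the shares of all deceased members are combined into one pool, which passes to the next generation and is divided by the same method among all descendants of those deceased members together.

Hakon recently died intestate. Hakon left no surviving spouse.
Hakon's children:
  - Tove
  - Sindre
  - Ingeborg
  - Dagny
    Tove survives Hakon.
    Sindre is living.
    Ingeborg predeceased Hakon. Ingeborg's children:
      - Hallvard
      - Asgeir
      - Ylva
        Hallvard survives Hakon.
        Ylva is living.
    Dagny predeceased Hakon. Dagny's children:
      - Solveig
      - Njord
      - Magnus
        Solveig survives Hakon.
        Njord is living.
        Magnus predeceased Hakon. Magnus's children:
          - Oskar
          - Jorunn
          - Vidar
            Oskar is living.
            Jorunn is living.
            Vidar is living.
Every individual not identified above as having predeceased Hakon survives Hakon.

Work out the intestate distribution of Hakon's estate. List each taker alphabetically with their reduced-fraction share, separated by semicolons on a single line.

Asgeir 1/12; Hallvard 1/12; Jorunn 1/36; Njord 1/12; Oskar 1/36; Sindre 1/4; Solveig 1/12; Tove 1/4; Vidar 1/36; Ylva 1/12

There is no surviving spouse, so the entire estate passes to Hakon's descendants per capita at each generation.
At generation 1 (Tove, Sindre, Ingeborg, Dagny) there are 4 shares of (1)/4 = 1/4 each.
Living: Tove and Sindre — each takes 1/4.
Deceased: Ingeborg and Dagny. Their combined 1/2 is pooled and carried to generation 2.
At generation 2 (Hallvard, Asgeir, Ylva, Solveig, Njord, Magnus) there are 6 shares of (1/2)/6 = 1/12 each.
Living: Hallvard, Asgeir, Ylva, Solveig, and Njord — each takes 1/12.
Deceased: Magnus. That 1/12 share is carried to generation 3.
At generation 3 (Oskar, Jorunn, Vidar) there are 3 shares of (1/12)/3 = 1/36 each.
Living: Oskar, Jorunn, and Vidar — each takes 1/36.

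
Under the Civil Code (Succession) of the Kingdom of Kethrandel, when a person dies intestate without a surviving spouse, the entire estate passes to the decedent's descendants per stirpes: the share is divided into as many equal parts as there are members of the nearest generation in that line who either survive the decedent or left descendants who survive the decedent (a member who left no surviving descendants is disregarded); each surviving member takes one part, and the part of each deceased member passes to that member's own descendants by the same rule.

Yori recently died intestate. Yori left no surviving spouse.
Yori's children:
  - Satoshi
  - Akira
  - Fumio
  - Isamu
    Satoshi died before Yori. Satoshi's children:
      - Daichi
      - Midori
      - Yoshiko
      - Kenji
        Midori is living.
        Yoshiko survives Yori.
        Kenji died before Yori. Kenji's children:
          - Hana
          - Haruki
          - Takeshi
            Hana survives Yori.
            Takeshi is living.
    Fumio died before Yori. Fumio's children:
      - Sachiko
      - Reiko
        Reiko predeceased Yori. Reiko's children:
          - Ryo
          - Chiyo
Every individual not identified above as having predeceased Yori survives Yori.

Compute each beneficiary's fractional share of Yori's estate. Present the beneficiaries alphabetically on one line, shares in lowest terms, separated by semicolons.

There is no surviving spouse, so the entire estate passes to Yori's descendants per stirpes.
The estate is divided into 4 equal shares of 1/4 among Satoshi, Akira, Fumio, Isamu.
Satoshi predeceased; the 1/4 allotted to Satoshi's branch passes to Satoshi's issue by representation.
The 1/4 is divided into 4 equal shares of 1/16 among Daichi, Midori, Yoshiko, Kenji.
Daichi is living and takes 1/16.
Midori is living and takes 1/16.
Yoshiko is living and takes 1/16.
Kenji predeceased; the 1/16 allotted to Kenji's branch passes to Kenji's issue by representation.
The 1/16 is divided into 3 equal shares of 1/48 among Hana, Haruki, Takeshi.
Hana is living and takes 1/48.
Haruki is living and takes 1/48.
Takeshi is living and takes 1/48.
Akira is living and takes 1/4.
Fumio predeceased; the 1/4 allotted to Fumio's branch passes to Fumio's issue by representation.
The 1/4 is divided into 2 equal shares of 1/8 among Sachiko, Reiko.
Sachiko is living and takes 1/8.
Reiko predeceased; the 1/8 allotted to Reiko's branch passes to Reiko's issue by representation.
The 1/8 is divided into 2 equal shares of 1/16 among Ryo, Chiyo.
Ryo is living and takes 1/16.
Chiyo is living and takes 1/16.
Isamu is living and takes 1/4.

Akira 1/4; Chiyo 1/16; Daichi 1/16; Hana 1/48; Haruki 1/48; Isamu 1/4; Midori 1/16; Ryo 1/16; Sachiko 1/8; Takeshi 1/48; Yoshiko 1/16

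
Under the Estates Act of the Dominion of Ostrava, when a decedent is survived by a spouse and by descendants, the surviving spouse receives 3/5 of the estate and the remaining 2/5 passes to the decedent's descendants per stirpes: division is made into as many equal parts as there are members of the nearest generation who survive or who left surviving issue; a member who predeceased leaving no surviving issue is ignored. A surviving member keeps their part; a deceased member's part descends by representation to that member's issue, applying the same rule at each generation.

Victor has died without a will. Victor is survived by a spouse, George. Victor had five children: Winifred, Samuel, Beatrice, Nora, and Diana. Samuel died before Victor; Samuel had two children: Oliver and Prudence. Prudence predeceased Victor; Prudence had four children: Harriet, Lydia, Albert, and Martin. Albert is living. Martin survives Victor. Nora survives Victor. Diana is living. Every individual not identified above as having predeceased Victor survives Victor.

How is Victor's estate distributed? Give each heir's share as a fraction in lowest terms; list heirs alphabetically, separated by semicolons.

Albert 1/100; Beatrice 2/25; Diana 2/25; George 3/5; Harriet 1/100; Lydia 1/100; Martin 1/100; Nora 2/25; Oliver 1/25; Winifred 2/25

George, as surviving spouse, takes 3/5.
The remaining 2/5 passes to Victor's descendants per stirpes.
The 2/5 is divided into 5 equal shares of 2/25 among Winifred, Samuel, Beatrice, Nora, Diana.
Winifred is living and takes 2/25.
Samuel predeceased; the 2/25 allotted to Samuel's branch passes to Samuel's issue by representation.
The 2/25 is divided into 2 equal shares of 1/25 among Oliver, Prudence.
Oliver is living and takes 1/25.
Prudence predeceased; the 1/25 allotted to Prudence's branch passes to Prudence's issue by representation.
The 1/25 is divided into 4 equal shares of 1/100 among Harriet, Lydia, Albert, Martin.
Harriet is living and takes 1/100.
Lydia is living and takes 1/100.
Albert is living and takes 1/100.
Martin is living and takes 1/100.
Beatrice is living and takes 2/25.
Nora is living and takes 2/25.
Diana is living and takes 2/25.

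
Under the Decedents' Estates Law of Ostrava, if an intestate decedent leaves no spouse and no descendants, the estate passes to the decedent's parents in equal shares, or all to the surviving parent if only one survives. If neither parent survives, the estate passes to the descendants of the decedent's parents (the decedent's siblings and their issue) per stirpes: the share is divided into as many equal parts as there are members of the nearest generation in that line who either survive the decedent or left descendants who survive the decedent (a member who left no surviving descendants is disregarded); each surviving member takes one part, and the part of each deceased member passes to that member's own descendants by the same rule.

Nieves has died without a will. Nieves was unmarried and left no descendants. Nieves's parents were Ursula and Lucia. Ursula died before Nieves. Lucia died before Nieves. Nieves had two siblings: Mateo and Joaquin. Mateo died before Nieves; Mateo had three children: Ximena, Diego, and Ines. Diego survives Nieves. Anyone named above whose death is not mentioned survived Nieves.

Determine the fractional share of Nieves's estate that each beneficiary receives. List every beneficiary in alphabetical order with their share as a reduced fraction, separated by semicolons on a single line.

Diego 1/6; Ines 1/6; Joaquin 1/2; Ximena 1/6

Neither parent survives and there are no descendants, so the estate passes to Nieves's siblings and their issue per stirpes.
The estate is divided into 2 equal shares of 1/2 among Mateo, Joaquin.
Mateo predeceased; the 1/2 allotted to Mateo's branch passes to Mateo's issue by representation.
The 1/2 is divided into 3 equal shares of 1/6 among Ximena, Diego, Ines.
Ximena is living and takes 1/6.
Diego is living and takes 1/6.
Ines is living and takes 1/6.
Joaquin is living and takes 1/2.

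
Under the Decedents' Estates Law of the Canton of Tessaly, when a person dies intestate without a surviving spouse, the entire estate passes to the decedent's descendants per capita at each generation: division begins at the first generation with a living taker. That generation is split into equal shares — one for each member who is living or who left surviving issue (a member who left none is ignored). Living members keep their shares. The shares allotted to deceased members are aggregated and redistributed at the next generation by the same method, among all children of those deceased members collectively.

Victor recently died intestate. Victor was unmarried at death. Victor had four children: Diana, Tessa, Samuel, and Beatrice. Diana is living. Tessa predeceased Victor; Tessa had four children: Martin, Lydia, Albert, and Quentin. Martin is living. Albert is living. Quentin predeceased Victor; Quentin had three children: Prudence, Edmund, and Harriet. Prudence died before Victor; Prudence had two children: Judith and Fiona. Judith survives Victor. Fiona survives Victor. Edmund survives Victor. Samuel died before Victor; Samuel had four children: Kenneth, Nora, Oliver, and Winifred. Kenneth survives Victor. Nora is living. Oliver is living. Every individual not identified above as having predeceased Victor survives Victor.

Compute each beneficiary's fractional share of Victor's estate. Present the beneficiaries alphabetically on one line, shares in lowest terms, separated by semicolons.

Albert 1/16; Beatrice 1/4; Diana 1/4; Edmund 1/48; Fiona 1/96; Harriet 1/48; Judith 1/96; Kenneth 1/16; Lydia 1/16; Martin 1/16; Nora 1/16; Oliver 1/16; Winifred 1/16

There is no surviving spouse, so the entire estate passes to Victor's descendants per capita at each generation.
At generation 1 (Diana, Tessa, Samuel, Beatrice) there are 4 shares of (1)/4 = 1/4 each.
Living: Diana and Beatrice — each takes 1/4.
Deceased: Tessa and Samuel. Their combined 1/2 is pooled and carried to generation 2.
At generation 2 (Martin, Lydia, Albert, Quentin, Kenneth, Nora, Oliver, Winifred) there are 8 shares of (1/2)/8 = 1/16 each.
Living: Martin, Lydia, Albert, Kenneth, Nora, Oliver, and Winifred — each takes 1/16.
Deceased: Quentin. That 1/16 share is carried to generation 3.
At generation 3 (Prudence, Edmund, Harriet) there are 3 shares of (1/16)/3 = 1/48 each.
Living: Edmund and Harriet — each takes 1/48.
Deceased: Prudence. That 1/48 share is carried to generation 4.
At generation 4 (Judith, Fiona) there are 2 shares of (1/48)/2 = 1/96 each.
Living: Judith and Fiona — each takes 1/96.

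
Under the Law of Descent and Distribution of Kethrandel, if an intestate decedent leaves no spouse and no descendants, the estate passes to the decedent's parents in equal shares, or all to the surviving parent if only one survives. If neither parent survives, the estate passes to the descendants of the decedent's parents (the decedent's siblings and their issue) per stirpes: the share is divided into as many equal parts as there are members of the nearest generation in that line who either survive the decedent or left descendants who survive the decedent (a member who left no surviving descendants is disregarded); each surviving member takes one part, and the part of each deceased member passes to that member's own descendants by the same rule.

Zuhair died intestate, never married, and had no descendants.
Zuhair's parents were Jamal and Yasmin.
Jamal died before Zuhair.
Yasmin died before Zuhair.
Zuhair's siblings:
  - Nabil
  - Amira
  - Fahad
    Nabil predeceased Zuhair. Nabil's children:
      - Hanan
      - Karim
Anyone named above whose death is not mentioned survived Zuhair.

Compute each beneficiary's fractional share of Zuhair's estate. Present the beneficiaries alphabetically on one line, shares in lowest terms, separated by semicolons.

Neither parent survives and there are no descendants, so the estate passes to Zuhair's siblings and their issue per stirpes.
The estate is divided into 3 equal shares of 1/3 among Nabil, Amira, Fahad.
Nabil predeceased; the 1/3 allotted to Nabil's branch passes to Nabil's issue by representation.
The 1/3 is divided into 2 equal shares of 1/6 among Hanan, Karim.
Hanan is living and takes 1/6.
Karim is living and takes 1/6.
Amira is living and takes 1/3.
Fahad is living and takes 1/3.

Amira 1/3; Fahad 1/3; Hanan 1/6; Karim 1/6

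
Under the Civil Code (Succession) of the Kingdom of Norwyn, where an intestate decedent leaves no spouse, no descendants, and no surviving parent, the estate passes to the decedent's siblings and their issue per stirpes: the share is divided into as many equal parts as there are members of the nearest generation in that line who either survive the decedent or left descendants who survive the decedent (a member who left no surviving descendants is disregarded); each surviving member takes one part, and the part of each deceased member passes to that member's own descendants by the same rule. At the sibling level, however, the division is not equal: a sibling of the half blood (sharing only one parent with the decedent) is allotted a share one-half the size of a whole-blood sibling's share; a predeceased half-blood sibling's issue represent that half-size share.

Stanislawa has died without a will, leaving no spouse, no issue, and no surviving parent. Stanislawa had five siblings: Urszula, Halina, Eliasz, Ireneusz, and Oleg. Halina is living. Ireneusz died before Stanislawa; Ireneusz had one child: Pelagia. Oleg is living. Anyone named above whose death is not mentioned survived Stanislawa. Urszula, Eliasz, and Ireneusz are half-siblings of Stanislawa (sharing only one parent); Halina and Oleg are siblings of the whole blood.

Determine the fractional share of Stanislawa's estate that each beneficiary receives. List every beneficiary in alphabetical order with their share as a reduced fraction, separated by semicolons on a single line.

No spouse, descendants, or parent survives, so the estate passes to Stanislawa's siblings per stirpes.
Half-blood siblings count for one-half the weight of whole-blood siblings at the initial division.
Dividing 1 in proportion to weights (total weight 7/2): Urszula (weight 1/2) → 1/7; Halina (weight 1) → 2/7; Eliasz (weight 1/2) → 1/7; Ireneusz (weight 1/2) → 1/7; Oleg (weight 1) → 2/7.
Urszula is living and takes 1/7.
Halina is living and takes 2/7.
Eliasz is living and takes 1/7.
Ireneusz predeceased; the 1/7 allotted to Ireneusz's branch passes to Ireneusz's issue by representation.
Pelagia is the sole taker at this level and receives the full 1/7.
Oleg is living and takes 2/7.

Eliasz 1/7; Halina 2/7; Oleg 2/7; Pelagia 1/7; Urszula 1/7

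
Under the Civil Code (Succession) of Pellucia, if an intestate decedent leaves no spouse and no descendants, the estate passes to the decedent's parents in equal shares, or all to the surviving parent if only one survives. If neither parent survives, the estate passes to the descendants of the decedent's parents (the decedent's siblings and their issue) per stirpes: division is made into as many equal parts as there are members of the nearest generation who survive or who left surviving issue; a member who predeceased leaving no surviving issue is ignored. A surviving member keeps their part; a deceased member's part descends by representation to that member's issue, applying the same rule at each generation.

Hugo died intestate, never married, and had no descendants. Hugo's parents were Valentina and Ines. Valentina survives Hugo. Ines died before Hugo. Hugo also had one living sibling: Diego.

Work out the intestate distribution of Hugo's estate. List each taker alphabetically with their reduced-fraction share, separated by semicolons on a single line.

Valentina 1

Only one parent, Valentina, survives, so Valentina takes the entire estate. The siblings take nothing because a surviving parent has priority.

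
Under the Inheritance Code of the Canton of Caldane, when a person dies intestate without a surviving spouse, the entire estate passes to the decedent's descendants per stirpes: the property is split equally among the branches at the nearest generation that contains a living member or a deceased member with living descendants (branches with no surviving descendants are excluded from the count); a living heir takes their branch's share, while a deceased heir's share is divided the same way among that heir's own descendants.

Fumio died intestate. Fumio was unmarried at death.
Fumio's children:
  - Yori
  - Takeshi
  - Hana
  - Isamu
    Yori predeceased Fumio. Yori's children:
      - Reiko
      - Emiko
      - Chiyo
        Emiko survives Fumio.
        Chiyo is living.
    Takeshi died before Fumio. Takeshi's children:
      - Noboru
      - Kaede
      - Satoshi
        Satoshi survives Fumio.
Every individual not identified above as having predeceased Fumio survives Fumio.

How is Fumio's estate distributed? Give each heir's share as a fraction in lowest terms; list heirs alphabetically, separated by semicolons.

Chiyo 1/12; Emiko 1/12; Hana 1/4; Isamu 1/4; Kaede 1/12; Noboru 1/12; Reiko 1/12; Satoshi 1/12

There is no surviving spouse, so the entire estate passes to Fumio's descendants per stirpes.
The estate is divided into 4 equal shares of 1/4 among Yori, Takeshi, Hana, Isamu.
Yori predeceased; the 1/4 allotted to Yori's branch passes to Yori's issue by representation.
The 1/4 is divided into 3 equal shares of 1/12 among Reiko, Emiko, Chiyo.
Reiko is living and takes 1/12.
Emiko is living and takes 1/12.
Chiyo is living and takes 1/12.
Takeshi predeceased; the 1/4 allotted to Takeshi's branch passes to Takeshi's issue by representation.
The 1/4 is divided into 3 equal shares of 1/12 among Noboru, Kaede, Satoshi.
Noboru is living and takes 1/12.
Kaede is living and takes 1/12.
Satoshi is living and takes 1/12.
Hana is living and takes 1/4.
Isamu is living and takes 1/4.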